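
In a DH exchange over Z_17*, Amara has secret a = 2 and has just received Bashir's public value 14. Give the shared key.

9

Shared key K = 14^2 mod 17.
14^1 ≡ 14 (mod 17)
14^2 = (14^1)^2 ≡ 14^2 = 196 ≡ 9 (mod 17)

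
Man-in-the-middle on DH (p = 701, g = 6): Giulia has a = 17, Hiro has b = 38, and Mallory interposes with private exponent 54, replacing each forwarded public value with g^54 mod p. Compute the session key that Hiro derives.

378

Hiro receives Mallory's public value M = 6^54 mod 701 instead of the honest one.
6^1 ≡ 6 (mod 701)
6^2 = (6^1)^2 ≡ 6^2 = 36 ≡ 36 (mod 701)
6^4 = (6^2)^2 ≡ 36^2 = 1296 ≡ 595 (mod 701)
6^8 = (6^4)^2 ≡ 595^2 = 354025 ≡ 20 (mod 701)
6^16 = (6^8)^2 ≡ 20^2 = 400 ≡ 400 (mod 701)
6^32 = (6^16)^2 ≡ 400^2 = 160000 ≡ 172 (mod 701)
6^54 = 6^32 · 6^16 · 6^4 · 6^2 ≡ 172 · 400 · 595 · 36 ≡ 524 (mod 701).
So M = 524. Hiro computes K = M^38 mod 701.
524^1 ≡ 524 (mod 701)
524^2 = (524^1)^2 ≡ 524^2 = 274576 ≡ 485 (mod 701)
524^4 = (524^2)^2 ≡ 485^2 = 235225 ≡ 390 (mod 701)
524^8 = (524^4)^2 ≡ 390^2 = 152100 ≡ 684 (mod 701)
524^16 = (524^8)^2 ≡ 684^2 = 467856 ≡ 289 (mod 701)
524^32 = (524^16)^2 ≡ 289^2 = 83521 ≡ 102 (mod 701)
524^38 = 524^32 · 524^4 · 524^2 ≡ 102 · 390 · 485 ≡ 378 (mod 701).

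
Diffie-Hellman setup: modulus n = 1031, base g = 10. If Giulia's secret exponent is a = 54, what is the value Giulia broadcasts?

Public value = 10^{54} \pmod{1031}.
10^1 ≡ 10 (mod 1031)
10^2 = (10^1)^2 ≡ 10^2 = 100 ≡ 100 (mod 1031)
10^4 = (10^2)^2 ≡ 100^2 = 10000 ≡ 721 (mod 1031)
10^8 = (10^4)^2 ≡ 721^2 = 519841 ≡ 217 (mod 1031)
10^16 = (10^8)^2 ≡ 217^2 = 47089 ≡ 694 (mod 1031)
10^32 = (10^16)^2 ≡ 694^2 = 481636 ≡ 159 (mod 1031)
10^54 = 10^32 · 10^16 · 10^4 · 10^2 ≡ 159 · 694 · 721 · 100 ≡ 32 (mod 1031).

32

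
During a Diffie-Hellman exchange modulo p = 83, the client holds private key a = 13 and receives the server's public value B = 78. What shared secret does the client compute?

Shared key K = 78^13 mod 83.
78^1 ≡ 78 (mod 83)
78^2 = (78^1)^2 ≡ 78^2 = 6084 ≡ 25 (mod 83)
78^4 = (78^2)^2 ≡ 25^2 = 625 ≡ 44 (mod 83)
78^8 = (78^4)^2 ≡ 44^2 = 1936 ≡ 27 (mod 83)
78^13 = 78^8 · 78^4 · 78^1 ≡ 27 · 44 · 78 ≡ 36 (mod 83).

36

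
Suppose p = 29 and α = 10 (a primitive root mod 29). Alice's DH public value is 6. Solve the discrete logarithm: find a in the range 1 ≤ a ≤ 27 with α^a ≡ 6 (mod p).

10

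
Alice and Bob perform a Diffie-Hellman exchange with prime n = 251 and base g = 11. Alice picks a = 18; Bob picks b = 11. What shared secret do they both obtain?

190

Alice sends A = g^a mod n = 11^18 mod 251.
11^1 ≡ 11 (mod 251)
11^2 = (11^1)^2 ≡ 11^2 = 121 ≡ 121 (mod 251)
11^4 = (11^2)^2 ≡ 121^2 = 14641 ≡ 83 (mod 251)
11^8 = (11^4)^2 ≡ 83^2 = 6889 ≡ 112 (mod 251)
11^16 = (11^8)^2 ≡ 112^2 = 12544 ≡ 245 (mod 251)
11^18 = 11^16 · 11^2 ≡ 245 · 121 ≡ 27 (mod 251).
So A = 27. Bob then computes K = A^b mod n = 27^11 mod 251.
27^1 ≡ 27 (mod 251)
27^2 = (27^1)^2 ≡ 27^2 = 729 ≡ 227 (mod 251)
27^4 = (27^2)^2 ≡ 227^2 = 51529 ≡ 74 (mod 251)
27^8 = (27^4)^2 ≡ 74^2 = 5476 ≡ 205 (mod 251)
27^11 = 27^8 · 27^2 · 27^1 ≡ 205 · 227 · 27 ≡ 190 (mod 251).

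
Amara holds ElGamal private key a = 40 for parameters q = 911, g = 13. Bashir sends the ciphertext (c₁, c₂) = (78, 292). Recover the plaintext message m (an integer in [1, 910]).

Shared mask s = c₁^a mod q = 78^40 mod 911.
78^1 ≡ 78 (mod 911)
78^2 = (78^1)^2 ≡ 78^2 = 6084 ≡ 618 (mod 911)
78^4 = (78^2)^2 ≡ 618^2 = 381924 ≡ 215 (mod 911)
78^8 = (78^4)^2 ≡ 215^2 = 46225 ≡ 675 (mod 911)
78^16 = (78^8)^2 ≡ 675^2 = 455625 ≡ 125 (mod 911)
78^32 = (78^16)^2 ≡ 125^2 = 15625 ≡ 138 (mod 911)
78^40 = 78^32 · 78^8 ≡ 138 · 675 ≡ 228 (mod 911).
So s = 228; s⁻¹ ≡ 4 (mod 911).
m = c₂ · s⁻¹ mod 911 = 292 · 4 mod 911 = 257.

257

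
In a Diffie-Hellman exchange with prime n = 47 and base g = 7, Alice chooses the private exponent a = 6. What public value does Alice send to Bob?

8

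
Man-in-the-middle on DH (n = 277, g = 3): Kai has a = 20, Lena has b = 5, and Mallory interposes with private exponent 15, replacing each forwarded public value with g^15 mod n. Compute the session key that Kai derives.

203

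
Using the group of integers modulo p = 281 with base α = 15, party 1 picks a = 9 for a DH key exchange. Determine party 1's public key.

Public value = 15^9 (mod 281).
15^1 ≡ 15 (mod 281)
15^2 = (15^1)^2 ≡ 15^2 = 225 ≡ 225 (mod 281)
15^4 = (15^2)^2 ≡ 225^2 = 50625 ≡ 45 (mod 281)
15^8 = (15^4)^2 ≡ 45^2 = 2025 ≡ 58 (mod 281)
15^9 = 15^8 · 15^1 ≡ 58 · 15 ≡ 27 (mod 281).

27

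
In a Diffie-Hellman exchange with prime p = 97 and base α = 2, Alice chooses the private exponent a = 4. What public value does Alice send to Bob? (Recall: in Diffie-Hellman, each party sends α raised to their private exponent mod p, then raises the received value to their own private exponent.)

Public value = 2^4 mod 97.
2^1 ≡ 2 (mod 97)
2^2 = (2^1)^2 ≡ 2^2 = 4 ≡ 4 (mod 97)
2^4 = (2^2)^2 ≡ 4^2 = 16 ≡ 16 (mod 97)

16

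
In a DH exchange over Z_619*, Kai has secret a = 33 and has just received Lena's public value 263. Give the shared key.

Shared key K = 263^33 mod 619.
263^1 ≡ 263 (mod 619)
263^2 = (263^1)^2 ≡ 263^2 = 69169 ≡ 460 (mod 619)
263^4 = (263^2)^2 ≡ 460^2 = 211600 ≡ 521 (mod 619)
263^8 = (263^4)^2 ≡ 521^2 = 271441 ≡ 319 (mod 619)
263^16 = (263^8)^2 ≡ 319^2 = 101761 ≡ 245 (mod 619)
263^32 = (263^16)^2 ≡ 245^2 = 60025 ≡ 601 (mod 619)
263^33 = 263^32 · 263^1 ≡ 601 · 263 ≡ 218 (mod 619).

218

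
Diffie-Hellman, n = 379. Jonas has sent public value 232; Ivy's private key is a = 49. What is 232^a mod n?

Shared key K = 232^49 mod 379.
232^1 ≡ 232 (mod 379)
232^2 = (232^1)^2 ≡ 232^2 = 53824 ≡ 6 (mod 379)
232^4 = (232^2)^2 ≡ 6^2 = 36 ≡ 36 (mod 379)
232^8 = (232^4)^2 ≡ 36^2 = 1296 ≡ 159 (mod 379)
232^16 = (232^8)^2 ≡ 159^2 = 25281 ≡ 267 (mod 379)
232^32 = (232^16)^2 ≡ 267^2 = 71289 ≡ 37 (mod 379)
232^49 = 232^32 · 232^16 · 232^1 ≡ 37 · 267 · 232 ≡ 115 (mod 379).

115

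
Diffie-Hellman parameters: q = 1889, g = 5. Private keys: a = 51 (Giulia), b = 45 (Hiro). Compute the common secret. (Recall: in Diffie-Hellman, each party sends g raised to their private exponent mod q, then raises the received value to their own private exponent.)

1377

Hiro sends B = g^b mod q = 5^45 mod 1889.
5^1 ≡ 5 (mod 1889)
5^2 = (5^1)^2 ≡ 5^2 = 25 ≡ 25 (mod 1889)
5^4 = (5^2)^2 ≡ 25^2 = 625 ≡ 625 (mod 1889)
5^8 = (5^4)^2 ≡ 625^2 = 390625 ≡ 1491 (mod 1889)
5^16 = (5^8)^2 ≡ 1491^2 = 2223081 ≡ 1617 (mod 1889)
5^32 = (5^16)^2 ≡ 1617^2 = 2614689 ≡ 313 (mod 1889)
5^45 = 5^32 · 5^8 · 5^4 · 5^1 ≡ 313 · 1491 · 625 · 5 ≡ 815 (mod 1889).
So B = 815. Giulia then computes K = B^a mod q = 815^51 mod 1889.
815^1 ≡ 815 (mod 1889)
815^2 = (815^1)^2 ≡ 815^2 = 664225 ≡ 1186 (mod 1889)
815^4 = (815^2)^2 ≡ 1186^2 = 1406596 ≡ 1180 (mod 1889)
815^8 = (815^4)^2 ≡ 1180^2 = 1392400 ≡ 207 (mod 1889)
815^16 = (815^8)^2 ≡ 207^2 = 42849 ≡ 1291 (mod 1889)
815^32 = (815^16)^2 ≡ 1291^2 = 1666681 ≡ 583 (mod 1889)
815^51 = 815^32 · 815^16 · 815^2 · 815^1 ≡ 583 · 1291 · 1186 · 815 ≡ 1377 (mod 1889).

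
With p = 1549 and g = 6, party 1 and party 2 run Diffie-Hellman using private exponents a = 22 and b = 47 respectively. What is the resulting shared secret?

606

Party 1 sends A = g^a mod p = 6^22 mod 1549.
6^1 ≡ 6 (mod 1549)
6^2 = (6^1)^2 ≡ 6^2 = 36 ≡ 36 (mod 1549)
6^4 = (6^2)^2 ≡ 36^2 = 1296 ≡ 1296 (mod 1549)
6^8 = (6^4)^2 ≡ 1296^2 = 1679616 ≡ 500 (mod 1549)
6^16 = (6^8)^2 ≡ 500^2 = 250000 ≡ 611 (mod 1549)
6^22 = 6^16 · 6^4 · 6^2 ≡ 611 · 1296 · 36 ≡ 569 (mod 1549).
So A = 569. Party 2 then computes K = A^b mod p = 569^47 mod 1549.
569^1 ≡ 569 (mod 1549)
569^2 = (569^1)^2 ≡ 569^2 = 323761 ≡ 20 (mod 1549)
569^4 = (569^2)^2 ≡ 20^2 = 400 ≡ 400 (mod 1549)
569^8 = (569^4)^2 ≡ 400^2 = 160000 ≡ 453 (mod 1549)
569^16 = (569^8)^2 ≡ 453^2 = 205209 ≡ 741 (mod 1549)
569^32 = (569^16)^2 ≡ 741^2 = 549081 ≡ 735 (mod 1549)
569^47 = 569^32 · 569^8 · 569^4 · 569^2 · 569^1 ≡ 735 · 453 · 400 · 20 · 569 ≡ 606 (mod 1549).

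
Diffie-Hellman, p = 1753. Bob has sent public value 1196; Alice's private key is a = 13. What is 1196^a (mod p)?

Shared key K = 1196^13 mod 1753.
1196^1 ≡ 1196 (mod 1753)
1196^2 = (1196^1)^2 ≡ 1196^2 = 1430416 ≡ 1721 (mod 1753)
1196^4 = (1196^2)^2 ≡ 1721^2 = 2961841 ≡ 1024 (mod 1753)
1196^8 = (1196^4)^2 ≡ 1024^2 = 1048576 ≡ 282 (mod 1753)
1196^13 = 1196^8 · 1196^4 · 1196^1 ≡ 282 · 1024 · 1196 ≡ 986 (mod 1753).

986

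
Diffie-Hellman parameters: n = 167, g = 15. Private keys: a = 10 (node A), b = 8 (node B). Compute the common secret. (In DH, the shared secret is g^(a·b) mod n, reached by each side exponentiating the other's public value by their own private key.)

62

Node B sends B = g^b mod n = 15^8 mod 167.
15^1 ≡ 15 (mod 167)
15^2 = (15^1)^2 ≡ 15^2 = 225 ≡ 58 (mod 167)
15^4 = (15^2)^2 ≡ 58^2 = 3364 ≡ 24 (mod 167)
15^8 = (15^4)^2 ≡ 24^2 = 576 ≡ 75 (mod 167)
So B = 75. Node A then computes K = B^a mod n = 75^10 mod 167.
75^1 ≡ 75 (mod 167)
75^2 = (75^1)^2 ≡ 75^2 = 5625 ≡ 114 (mod 167)
75^4 = (75^2)^2 ≡ 114^2 = 12996 ≡ 137 (mod 167)
75^8 = (75^4)^2 ≡ 137^2 = 18769 ≡ 65 (mod 167)
75^10 = 75^8 · 75^2 ≡ 65 · 114 ≡ 62 (mod 167).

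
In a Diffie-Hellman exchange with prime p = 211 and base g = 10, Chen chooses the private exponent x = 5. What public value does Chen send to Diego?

197

Public value = 10^5 mod 211.
10^1 ≡ 10 (mod 211)
10^2 = (10^1)^2 ≡ 10^2 = 100 ≡ 100 (mod 211)
10^4 = (10^2)^2 ≡ 100^2 = 10000 ≡ 83 (mod 211)
10^5 = 10^4 · 10^1 ≡ 83 · 10 ≡ 197 (mod 211).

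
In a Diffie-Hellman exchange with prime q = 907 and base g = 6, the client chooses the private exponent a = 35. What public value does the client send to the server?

708

Public value = 6^35 (mod 907).
6^1 ≡ 6 (mod 907)
6^2 = (6^1)^2 ≡ 6^2 = 36 ≡ 36 (mod 907)
6^4 = (6^2)^2 ≡ 36^2 = 1296 ≡ 389 (mod 907)
6^8 = (6^4)^2 ≡ 389^2 = 151321 ≡ 759 (mod 907)
6^16 = (6^8)^2 ≡ 759^2 = 576081 ≡ 136 (mod 907)
6^32 = (6^16)^2 ≡ 136^2 = 18496 ≡ 356 (mod 907)
6^35 = 6^32 · 6^2 · 6^1 ≡ 356 · 36 · 6 ≡ 708 (mod 907).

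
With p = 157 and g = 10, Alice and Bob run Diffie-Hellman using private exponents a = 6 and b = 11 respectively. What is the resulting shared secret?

130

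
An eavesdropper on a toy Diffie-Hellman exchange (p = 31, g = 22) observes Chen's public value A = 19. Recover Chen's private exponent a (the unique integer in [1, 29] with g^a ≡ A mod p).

Try successive powers of 22 modulo 31:
22^1 ≡ 22
22^2 ≡ 19
Found: a = 2.

2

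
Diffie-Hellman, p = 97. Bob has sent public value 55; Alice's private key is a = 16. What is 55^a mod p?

96

Shared key K = 55^16 mod 97.
55^1 ≡ 55 (mod 97)
55^2 = (55^1)^2 ≡ 55^2 = 3025 ≡ 18 (mod 97)
55^4 = (55^2)^2 ≡ 18^2 = 324 ≡ 33 (mod 97)
55^8 = (55^4)^2 ≡ 33^2 = 1089 ≡ 22 (mod 97)
55^16 = (55^8)^2 ≡ 22^2 = 484 ≡ 96 (mod 97)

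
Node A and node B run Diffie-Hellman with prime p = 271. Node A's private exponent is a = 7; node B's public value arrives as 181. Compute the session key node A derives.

214

Shared key K = 181^7 mod 271.
181^1 ≡ 181 (mod 271)
181^2 = (181^1)^2 ≡ 181^2 = 32761 ≡ 241 (mod 271)
181^4 = (181^2)^2 ≡ 241^2 = 58081 ≡ 87 (mod 271)
181^7 = 181^4 · 181^2 · 181^1 ≡ 87 · 241 · 181 ≡ 214 (mod 271).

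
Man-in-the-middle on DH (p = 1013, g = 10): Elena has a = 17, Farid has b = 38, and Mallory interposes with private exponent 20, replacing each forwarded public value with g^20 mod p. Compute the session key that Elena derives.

762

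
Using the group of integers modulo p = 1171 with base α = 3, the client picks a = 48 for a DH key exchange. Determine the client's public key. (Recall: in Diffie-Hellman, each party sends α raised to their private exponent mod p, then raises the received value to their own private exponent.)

547

Public value = 3^48 mod 1171.
3^1 ≡ 3 (mod 1171)
3^2 = (3^1)^2 ≡ 3^2 = 9 ≡ 9 (mod 1171)
3^4 = (3^2)^2 ≡ 9^2 = 81 ≡ 81 (mod 1171)
3^8 = (3^4)^2 ≡ 81^2 = 6561 ≡ 706 (mod 1171)
3^16 = (3^8)^2 ≡ 706^2 = 498436 ≡ 761 (mod 1171)
3^32 = (3^16)^2 ≡ 761^2 = 579121 ≡ 647 (mod 1171)
3^48 = 3^32 · 3^16 ≡ 647 · 761 ≡ 547 (mod 1171).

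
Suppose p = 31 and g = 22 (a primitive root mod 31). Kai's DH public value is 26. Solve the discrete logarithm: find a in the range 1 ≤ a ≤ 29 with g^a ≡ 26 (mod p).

25

Try successive powers of 22 modulo 31:
22^1 ≡ 22
22^2 ≡ 19
22^3 ≡ 15
22^4 ≡ 20
22^5 ≡ 6
22^6 ≡ 8
22^7 ≡ 21
22^8 ≡ 28
22^9 ≡ 27
22^10 ≡ 5
22^11 ≡ 17
22^12 ≡ 2
22^13 ≡ 13
22^14 ≡ 7
22^15 ≡ 30
22^16 ≡ 9
22^17 ≡ 12
22^18 ≡ 16
22^19 ≡ 11
22^20 ≡ 25
22^21 ≡ 23
22^22 ≡ 10
22^23 ≡ 3
22^24 ≡ 4
22^25 ≡ 26
Found: a = 25.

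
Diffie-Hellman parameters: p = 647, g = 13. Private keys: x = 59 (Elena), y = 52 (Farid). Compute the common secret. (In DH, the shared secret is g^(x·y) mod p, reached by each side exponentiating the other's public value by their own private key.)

Elena sends A = g^x mod p = 13^59 mod 647.
13^1 ≡ 13 (mod 647)
13^2 = (13^1)^2 ≡ 13^2 = 169 ≡ 169 (mod 647)
13^4 = (13^2)^2 ≡ 169^2 = 28561 ≡ 93 (mod 647)
13^8 = (13^4)^2 ≡ 93^2 = 8649 ≡ 238 (mod 647)
13^16 = (13^8)^2 ≡ 238^2 = 56644 ≡ 355 (mod 647)
13^32 = (13^16)^2 ≡ 355^2 = 126025 ≡ 507 (mod 647)
13^59 = 13^32 · 13^16 · 13^8 · 13^2 · 13^1 ≡ 507 · 355 · 238 · 169 · 13 ≡ 150 (mod 647).
So A = 150. Farid then computes K = A^y mod p = 150^52 mod 647.
150^1 ≡ 150 (mod 647)
150^2 = (150^1)^2 ≡ 150^2 = 22500 ≡ 502 (mod 647)
150^4 = (150^2)^2 ≡ 502^2 = 252004 ≡ 321 (mod 647)
150^8 = (150^4)^2 ≡ 321^2 = 103041 ≡ 168 (mod 647)
150^16 = (150^8)^2 ≡ 168^2 = 28224 ≡ 403 (mod 647)
150^32 = (150^16)^2 ≡ 403^2 = 162409 ≡ 12 (mod 647)
150^52 = 150^32 · 150^16 · 150^4 ≡ 12 · 403 · 321 ≡ 203 (mod 647).

203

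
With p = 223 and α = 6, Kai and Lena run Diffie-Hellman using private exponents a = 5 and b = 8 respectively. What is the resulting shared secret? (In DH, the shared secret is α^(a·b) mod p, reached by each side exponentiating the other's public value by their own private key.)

50

Kai sends A = α^a mod p = 6^5 mod 223.
6^1 ≡ 6 (mod 223)
6^2 = (6^1)^2 ≡ 6^2 = 36 ≡ 36 (mod 223)
6^4 = (6^2)^2 ≡ 36^2 = 1296 ≡ 181 (mod 223)
6^5 = 6^4 · 6^1 ≡ 181 · 6 ≡ 194 (mod 223).
So A = 194. Lena then computes K = A^b mod p = 194^8 mod 223.
194^1 ≡ 194 (mod 223)
194^2 = (194^1)^2 ≡ 194^2 = 37636 ≡ 172 (mod 223)
194^4 = (194^2)^2 ≡ 172^2 = 29584 ≡ 148 (mod 223)
194^8 = (194^4)^2 ≡ 148^2 = 21904 ≡ 50 (mod 223)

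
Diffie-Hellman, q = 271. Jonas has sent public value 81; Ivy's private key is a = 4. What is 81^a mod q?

Shared key K = 81^4 mod 271.
81^1 ≡ 81 (mod 271)
81^2 = (81^1)^2 ≡ 81^2 = 6561 ≡ 57 (mod 271)
81^4 = (81^2)^2 ≡ 57^2 = 3249 ≡ 268 (mod 271)

268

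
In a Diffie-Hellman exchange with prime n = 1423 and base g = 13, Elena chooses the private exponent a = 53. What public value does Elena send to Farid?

534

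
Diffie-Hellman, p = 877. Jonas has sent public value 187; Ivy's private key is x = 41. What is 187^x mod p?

511

Shared key K = 187^41 mod 877.
187^1 ≡ 187 (mod 877)
187^2 = (187^1)^2 ≡ 187^2 = 34969 ≡ 766 (mod 877)
187^4 = (187^2)^2 ≡ 766^2 = 586756 ≡ 43 (mod 877)
187^8 = (187^4)^2 ≡ 43^2 = 1849 ≡ 95 (mod 877)
187^16 = (187^8)^2 ≡ 95^2 = 9025 ≡ 255 (mod 877)
187^32 = (187^16)^2 ≡ 255^2 = 65025 ≡ 127 (mod 877)
187^41 = 187^32 · 187^8 · 187^1 ≡ 127 · 95 · 187 ≡ 511 (mod 877).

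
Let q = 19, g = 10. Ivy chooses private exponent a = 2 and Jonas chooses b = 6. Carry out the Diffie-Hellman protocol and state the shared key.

7

Ivy sends A = g^a mod q = 10^2 mod 19.
10^1 ≡ 10 (mod 19)
10^2 = (10^1)^2 ≡ 10^2 = 100 ≡ 5 (mod 19)
So A = 5. Jonas then computes K = A^b mod q = 5^6 mod 19.
5^1 ≡ 5 (mod 19)
5^2 = (5^1)^2 ≡ 5^2 = 25 ≡ 6 (mod 19)
5^4 = (5^2)^2 ≡ 6^2 = 36 ≡ 17 (mod 19)
5^6 = 5^4 · 5^2 ≡ 17 · 6 ≡ 7 (mod 19).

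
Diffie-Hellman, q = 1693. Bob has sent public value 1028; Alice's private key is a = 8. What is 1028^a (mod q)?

Shared key K = 1028^8 mod 1693.
1028^1 ≡ 1028 (mod 1693)
1028^2 = (1028^1)^2 ≡ 1028^2 = 1056784 ≡ 352 (mod 1693)
1028^4 = (1028^2)^2 ≡ 352^2 = 123904 ≡ 315 (mod 1693)
1028^8 = (1028^4)^2 ≡ 315^2 = 99225 ≡ 1031 (mod 1693)

1031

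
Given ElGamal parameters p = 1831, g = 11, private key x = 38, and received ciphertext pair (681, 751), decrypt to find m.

1178

Shared mask s = c₁^x mod p = 681^38 mod 1831.
681^1 ≡ 681 (mod 1831)
681^2 = (681^1)^2 ≡ 681^2 = 463761 ≡ 518 (mod 1831)
681^4 = (681^2)^2 ≡ 518^2 = 268324 ≡ 998 (mod 1831)
681^8 = (681^4)^2 ≡ 998^2 = 996004 ≡ 1771 (mod 1831)
681^16 = (681^8)^2 ≡ 1771^2 = 3136441 ≡ 1769 (mod 1831)
681^32 = (681^16)^2 ≡ 1769^2 = 3129361 ≡ 182 (mod 1831)
681^38 = 681^32 · 681^4 · 681^2 ≡ 182 · 998 · 518 ≡ 1513 (mod 1831).
So s = 1513; s⁻¹ ≡ 1284 (mod 1831).
m = c₂ · s⁻¹ mod 1831 = 751 · 1284 mod 1831 = 1178.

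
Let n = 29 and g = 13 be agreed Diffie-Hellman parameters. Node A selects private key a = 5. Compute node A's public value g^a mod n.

6

Public value = 13^5 mod 29.
13^1 ≡ 13 (mod 29)
13^2 = (13^1)^2 ≡ 13^2 = 169 ≡ 24 (mod 29)
13^4 = (13^2)^2 ≡ 24^2 = 576 ≡ 25 (mod 29)
13^5 = 13^4 · 13^1 ≡ 25 · 13 ≡ 6 (mod 29).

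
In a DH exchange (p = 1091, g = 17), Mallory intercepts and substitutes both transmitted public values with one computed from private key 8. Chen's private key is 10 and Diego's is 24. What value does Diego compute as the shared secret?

465

Diego receives Mallory's public value M = 17^8 mod 1091 instead of the honest one.
17^1 ≡ 17 (mod 1091)
17^2 = (17^1)^2 ≡ 17^2 = 289 ≡ 289 (mod 1091)
17^4 = (17^2)^2 ≡ 289^2 = 83521 ≡ 605 (mod 1091)
17^8 = (17^4)^2 ≡ 605^2 = 366025 ≡ 540 (mod 1091)
So M = 540. Diego computes K = M^24 mod 1091.
540^1 ≡ 540 (mod 1091)
540^2 = (540^1)^2 ≡ 540^2 = 291600 ≡ 303 (mod 1091)
540^4 = (540^2)^2 ≡ 303^2 = 91809 ≡ 165 (mod 1091)
540^8 = (540^4)^2 ≡ 165^2 = 27225 ≡ 1041 (mod 1091)
540^16 = (540^8)^2 ≡ 1041^2 = 1083681 ≡ 318 (mod 1091)
540^24 = 540^16 · 540^8 ≡ 318 · 1041 ≡ 465 (mod 1091).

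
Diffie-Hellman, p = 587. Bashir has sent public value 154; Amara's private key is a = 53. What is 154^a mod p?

Shared key K = 154^53 mod 587.
154^1 ≡ 154 (mod 587)
154^2 = (154^1)^2 ≡ 154^2 = 23716 ≡ 236 (mod 587)
154^4 = (154^2)^2 ≡ 236^2 = 55696 ≡ 518 (mod 587)
154^8 = (154^4)^2 ≡ 518^2 = 268324 ≡ 65 (mod 587)
154^16 = (154^8)^2 ≡ 65^2 = 4225 ≡ 116 (mod 587)
154^32 = (154^16)^2 ≡ 116^2 = 13456 ≡ 542 (mod 587)
154^53 = 154^32 · 154^16 · 154^4 · 154^1 ≡ 542 · 116 · 518 · 154 ≡ 329 (mod 587).

329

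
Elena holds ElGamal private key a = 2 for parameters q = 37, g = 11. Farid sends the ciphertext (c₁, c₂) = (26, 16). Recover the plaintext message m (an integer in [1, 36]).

9

Shared mask s = c₁^a mod q = 26^2 mod 37.
26^1 ≡ 26 (mod 37)
26^2 = (26^1)^2 ≡ 26^2 = 676 ≡ 10 (mod 37)
So s = 10; s⁻¹ ≡ 26 (mod 37).
m = c₂ · s⁻¹ mod 37 = 16 · 26 mod 37 = 9.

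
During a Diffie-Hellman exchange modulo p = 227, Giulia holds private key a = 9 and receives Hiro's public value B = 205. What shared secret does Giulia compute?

181

Shared key K = 205^9 mod 227.
205^1 ≡ 205 (mod 227)
205^2 = (205^1)^2 ≡ 205^2 = 42025 ≡ 30 (mod 227)
205^4 = (205^2)^2 ≡ 30^2 = 900 ≡ 219 (mod 227)
205^8 = (205^4)^2 ≡ 219^2 = 47961 ≡ 64 (mod 227)
205^9 = 205^8 · 205^1 ≡ 64 · 205 ≡ 181 (mod 227).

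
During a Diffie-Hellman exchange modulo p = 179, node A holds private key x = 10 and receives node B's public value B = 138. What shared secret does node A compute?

85

Shared key K = 138^10 mod 179.
138^1 ≡ 138 (mod 179)
138^2 = (138^1)^2 ≡ 138^2 = 19044 ≡ 70 (mod 179)
138^4 = (138^2)^2 ≡ 70^2 = 4900 ≡ 67 (mod 179)
138^8 = (138^4)^2 ≡ 67^2 = 4489 ≡ 14 (mod 179)
138^10 = 138^8 · 138^2 ≡ 14 · 70 ≡ 85 (mod 179).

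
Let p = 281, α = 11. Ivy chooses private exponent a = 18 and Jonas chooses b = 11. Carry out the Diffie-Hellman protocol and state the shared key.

Jonas sends B = α^b mod p = 11^11 mod 281.
11^1 ≡ 11 (mod 281)
11^2 = (11^1)^2 ≡ 11^2 = 121 ≡ 121 (mod 281)
11^4 = (11^2)^2 ≡ 121^2 = 14641 ≡ 29 (mod 281)
11^8 = (11^4)^2 ≡ 29^2 = 841 ≡ 279 (mod 281)
11^11 = 11^8 · 11^2 · 11^1 ≡ 279 · 121 · 11 ≡ 148 (mod 281).
So B = 148. Ivy then computes K = B^a mod p = 148^18 mod 281.
148^1 ≡ 148 (mod 281)
148^2 = (148^1)^2 ≡ 148^2 = 21904 ≡ 267 (mod 281)
148^4 = (148^2)^2 ≡ 267^2 = 71289 ≡ 196 (mod 281)
148^8 = (148^4)^2 ≡ 196^2 = 38416 ≡ 200 (mod 281)
148^16 = (148^8)^2 ≡ 200^2 = 40000 ≡ 98 (mod 281)
148^18 = 148^16 · 148^2 ≡ 98 · 267 ≡ 33 (mod 281).

33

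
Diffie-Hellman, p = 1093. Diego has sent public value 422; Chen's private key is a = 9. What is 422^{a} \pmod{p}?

Shared key K = 422^9 mod 1093.
422^1 ≡ 422 (mod 1093)
422^2 = (422^1)^2 ≡ 422^2 = 178084 ≡ 1018 (mod 1093)
422^4 = (422^2)^2 ≡ 1018^2 = 1036324 ≡ 160 (mod 1093)
422^8 = (422^4)^2 ≡ 160^2 = 25600 ≡ 461 (mod 1093)
422^9 = 422^8 · 422^1 ≡ 461 · 422 ≡ 1081 (mod 1093).

1081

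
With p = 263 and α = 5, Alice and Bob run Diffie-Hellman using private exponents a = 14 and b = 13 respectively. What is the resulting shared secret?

Alice sends A = α^a mod p = 5^14 mod 263.
5^1 ≡ 5 (mod 263)
5^2 = (5^1)^2 ≡ 5^2 = 25 ≡ 25 (mod 263)
5^4 = (5^2)^2 ≡ 25^2 = 625 ≡ 99 (mod 263)
5^8 = (5^4)^2 ≡ 99^2 = 9801 ≡ 70 (mod 263)
5^14 = 5^8 · 5^4 · 5^2 ≡ 70 · 99 · 25 ≡ 196 (mod 263).
So A = 196. Bob then computes K = A^b mod p = 196^13 mod 263.
196^1 ≡ 196 (mod 263)
196^2 = (196^1)^2 ≡ 196^2 = 38416 ≡ 18 (mod 263)
196^4 = (196^2)^2 ≡ 18^2 = 324 ≡ 61 (mod 263)
196^8 = (196^4)^2 ≡ 61^2 = 3721 ≡ 39 (mod 263)
196^13 = 196^8 · 196^4 · 196^1 ≡ 39 · 61 · 196 ≡ 248 (mod 263).

248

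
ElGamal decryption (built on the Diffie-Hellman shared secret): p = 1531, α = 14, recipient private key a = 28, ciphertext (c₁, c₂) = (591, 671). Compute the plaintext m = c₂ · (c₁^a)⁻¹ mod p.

446

Shared mask s = c₁^a mod p = 591^28 mod 1531.
591^1 ≡ 591 (mod 1531)
591^2 = (591^1)^2 ≡ 591^2 = 349281 ≡ 213 (mod 1531)
591^4 = (591^2)^2 ≡ 213^2 = 45369 ≡ 970 (mod 1531)
591^8 = (591^4)^2 ≡ 970^2 = 940900 ≡ 866 (mod 1531)
591^16 = (591^8)^2 ≡ 866^2 = 749956 ≡ 1297 (mod 1531)
591^28 = 591^16 · 591^8 · 591^4 ≡ 1297 · 866 · 970 ≡ 410 (mod 1531).
So s = 410; s⁻¹ ≡ 295 (mod 1531).
m = c₂ · s⁻¹ mod 1531 = 671 · 295 mod 1531 = 446.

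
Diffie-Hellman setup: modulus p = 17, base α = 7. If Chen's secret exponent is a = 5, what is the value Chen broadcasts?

Public value = 7^5 (mod 17).
7^1 ≡ 7 (mod 17)
7^2 = (7^1)^2 ≡ 7^2 = 49 ≡ 15 (mod 17)
7^4 = (7^2)^2 ≡ 15^2 = 225 ≡ 4 (mod 17)
7^5 = 7^4 · 7^1 ≡ 4 · 7 ≡ 11 (mod 17).

11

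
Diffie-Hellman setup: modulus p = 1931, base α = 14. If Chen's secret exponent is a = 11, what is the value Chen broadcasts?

Public value = 14^11 mod 1931.
14^1 ≡ 14 (mod 1931)
14^2 = (14^1)^2 ≡ 14^2 = 196 ≡ 196 (mod 1931)
14^4 = (14^2)^2 ≡ 196^2 = 38416 ≡ 1727 (mod 1931)
14^8 = (14^4)^2 ≡ 1727^2 = 2982529 ≡ 1065 (mod 1931)
14^11 = 14^8 · 14^2 · 14^1 ≡ 1065 · 196 · 14 ≡ 757 (mod 1931).

757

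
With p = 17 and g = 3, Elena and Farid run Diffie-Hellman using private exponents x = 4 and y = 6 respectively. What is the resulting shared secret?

Farid sends B = g^y mod p = 3^6 mod 17.
3^1 ≡ 3 (mod 17)
3^2 = (3^1)^2 ≡ 3^2 = 9 ≡ 9 (mod 17)
3^4 = (3^2)^2 ≡ 9^2 = 81 ≡ 13 (mod 17)
3^6 = 3^4 · 3^2 ≡ 13 · 9 ≡ 15 (mod 17).
So B = 15. Elena then computes K = B^x mod p = 15^4 mod 17.
15^1 ≡ 15 (mod 17)
15^2 = (15^1)^2 ≡ 15^2 = 225 ≡ 4 (mod 17)
15^4 = (15^2)^2 ≡ 4^2 = 16 ≡ 16 (mod 17)

16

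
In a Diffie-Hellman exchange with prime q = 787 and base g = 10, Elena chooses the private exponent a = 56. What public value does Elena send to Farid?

Public value = 10^56 (mod 787).
10^1 ≡ 10 (mod 787)
10^2 = (10^1)^2 ≡ 10^2 = 100 ≡ 100 (mod 787)
10^4 = (10^2)^2 ≡ 100^2 = 10000 ≡ 556 (mod 787)
10^8 = (10^4)^2 ≡ 556^2 = 309136 ≡ 632 (mod 787)
10^16 = (10^8)^2 ≡ 632^2 = 399424 ≡ 415 (mod 787)
10^32 = (10^16)^2 ≡ 415^2 = 172225 ≡ 659 (mod 787)
10^56 = 10^32 · 10^16 · 10^8 ≡ 659 · 415 · 632 ≡ 6 (mod 787).

6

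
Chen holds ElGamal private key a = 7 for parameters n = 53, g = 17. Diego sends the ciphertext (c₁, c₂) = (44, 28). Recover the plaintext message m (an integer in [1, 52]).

15

Shared mask s = c₁^a mod n = 44^7 mod 53.
44^1 ≡ 44 (mod 53)
44^2 = (44^1)^2 ≡ 44^2 = 1936 ≡ 28 (mod 53)
44^4 = (44^2)^2 ≡ 28^2 = 784 ≡ 42 (mod 53)
44^7 = 44^4 · 44^2 · 44^1 ≡ 42 · 28 · 44 ≡ 16 (mod 53).
So s = 16; s⁻¹ ≡ 10 (mod 53).
m = c₂ · s⁻¹ mod 53 = 28 · 10 mod 53 = 15.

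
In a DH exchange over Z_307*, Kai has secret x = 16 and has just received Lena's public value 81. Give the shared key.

Shared key K = 81^16 mod 307.
81^1 ≡ 81 (mod 307)
81^2 = (81^1)^2 ≡ 81^2 = 6561 ≡ 114 (mod 307)
81^4 = (81^2)^2 ≡ 114^2 = 12996 ≡ 102 (mod 307)
81^8 = (81^4)^2 ≡ 102^2 = 10404 ≡ 273 (mod 307)
81^16 = (81^8)^2 ≡ 273^2 = 74529 ≡ 235 (mod 307)

235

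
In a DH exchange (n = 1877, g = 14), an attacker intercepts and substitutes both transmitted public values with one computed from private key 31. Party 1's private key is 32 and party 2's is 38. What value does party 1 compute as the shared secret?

1477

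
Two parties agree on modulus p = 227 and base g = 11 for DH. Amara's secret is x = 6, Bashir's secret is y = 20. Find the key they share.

129

Bashir sends B = g^y mod p = 11^20 mod 227.
11^1 ≡ 11 (mod 227)
11^2 = (11^1)^2 ≡ 11^2 = 121 ≡ 121 (mod 227)
11^4 = (11^2)^2 ≡ 121^2 = 14641 ≡ 113 (mod 227)
11^8 = (11^4)^2 ≡ 113^2 = 12769 ≡ 57 (mod 227)
11^16 = (11^8)^2 ≡ 57^2 = 3249 ≡ 71 (mod 227)
11^20 = 11^16 · 11^4 ≡ 71 · 113 ≡ 78 (mod 227).
So B = 78. Amara then computes K = B^x mod p = 78^6 mod 227.
78^1 ≡ 78 (mod 227)
78^2 = (78^1)^2 ≡ 78^2 = 6084 ≡ 182 (mod 227)
78^4 = (78^2)^2 ≡ 182^2 = 33124 ≡ 209 (mod 227)
78^6 = 78^4 · 78^2 ≡ 209 · 182 ≡ 129 (mod 227).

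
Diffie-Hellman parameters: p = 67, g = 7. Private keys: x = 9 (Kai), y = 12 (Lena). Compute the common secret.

24

Kai sends A = g^x mod p = 7^9 mod 67.
7^1 ≡ 7 (mod 67)
7^2 = (7^1)^2 ≡ 7^2 = 49 ≡ 49 (mod 67)
7^4 = (7^2)^2 ≡ 49^2 = 2401 ≡ 56 (mod 67)
7^8 = (7^4)^2 ≡ 56^2 = 3136 ≡ 54 (mod 67)
7^9 = 7^8 · 7^1 ≡ 54 · 7 ≡ 43 (mod 67).
So A = 43. Lena then computes K = A^y mod p = 43^12 mod 67.
43^1 ≡ 43 (mod 67)
43^2 = (43^1)^2 ≡ 43^2 = 1849 ≡ 40 (mod 67)
43^4 = (43^2)^2 ≡ 40^2 = 1600 ≡ 59 (mod 67)
43^8 = (43^4)^2 ≡ 59^2 = 3481 ≡ 64 (mod 67)
43^12 = 43^8 · 43^4 ≡ 64 · 59 ≡ 24 (mod 67).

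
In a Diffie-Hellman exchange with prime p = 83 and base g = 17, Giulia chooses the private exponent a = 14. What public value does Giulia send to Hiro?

51

Public value = 17^14 mod 83.
17^1 ≡ 17 (mod 83)
17^2 = (17^1)^2 ≡ 17^2 = 289 ≡ 40 (mod 83)
17^4 = (17^2)^2 ≡ 40^2 = 1600 ≡ 23 (mod 83)
17^8 = (17^4)^2 ≡ 23^2 = 529 ≡ 31 (mod 83)
17^14 = 17^8 · 17^4 · 17^2 ≡ 31 · 23 · 40 ≡ 51 (mod 83).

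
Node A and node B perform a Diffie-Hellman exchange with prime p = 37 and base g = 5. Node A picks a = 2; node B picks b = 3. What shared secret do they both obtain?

Node B sends B = g^b mod p = 5^3 mod 37.
5^1 ≡ 5 (mod 37)
5^2 = (5^1)^2 ≡ 5^2 = 25 ≡ 25 (mod 37)
5^3 = 5^2 · 5^1 ≡ 25 · 5 ≡ 14 (mod 37).
So B = 14. Node A then computes K = B^a mod p = 14^2 mod 37.
14^1 ≡ 14 (mod 37)
14^2 = (14^1)^2 ≡ 14^2 = 196 ≡ 11 (mod 37)

11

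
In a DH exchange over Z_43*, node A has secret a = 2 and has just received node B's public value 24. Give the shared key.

Shared key K = 24^2 mod 43.
24^1 ≡ 24 (mod 43)
24^2 = (24^1)^2 ≡ 24^2 = 576 ≡ 17 (mod 43)

17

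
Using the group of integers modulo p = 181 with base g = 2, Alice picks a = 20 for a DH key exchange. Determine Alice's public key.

43

Public value = 2^20 (mod 181).
2^1 ≡ 2 (mod 181)
2^2 = (2^1)^2 ≡ 2^2 = 4 ≡ 4 (mod 181)
2^4 = (2^2)^2 ≡ 4^2 = 16 ≡ 16 (mod 181)
2^8 = (2^4)^2 ≡ 16^2 = 256 ≡ 75 (mod 181)
2^16 = (2^8)^2 ≡ 75^2 = 5625 ≡ 14 (mod 181)
2^20 = 2^16 · 2^4 ≡ 14 · 16 ≡ 43 (mod 181).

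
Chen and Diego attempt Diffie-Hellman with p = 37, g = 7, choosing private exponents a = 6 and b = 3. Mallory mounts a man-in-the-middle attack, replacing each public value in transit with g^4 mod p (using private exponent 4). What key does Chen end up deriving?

26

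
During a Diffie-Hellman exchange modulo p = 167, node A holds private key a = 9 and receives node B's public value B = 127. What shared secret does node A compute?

Shared key K = 127^9 mod 167.
127^1 ≡ 127 (mod 167)
127^2 = (127^1)^2 ≡ 127^2 = 16129 ≡ 97 (mod 167)
127^4 = (127^2)^2 ≡ 97^2 = 9409 ≡ 57 (mod 167)
127^8 = (127^4)^2 ≡ 57^2 = 3249 ≡ 76 (mod 167)
127^9 = 127^8 · 127^1 ≡ 76 · 127 ≡ 133 (mod 167).

133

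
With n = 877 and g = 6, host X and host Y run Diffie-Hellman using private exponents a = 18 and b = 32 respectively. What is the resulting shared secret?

207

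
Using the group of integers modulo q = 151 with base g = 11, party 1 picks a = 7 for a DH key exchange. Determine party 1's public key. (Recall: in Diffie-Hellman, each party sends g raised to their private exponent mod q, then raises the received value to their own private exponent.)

Public value = 11^7 (mod 151).
11^1 ≡ 11 (mod 151)
11^2 = (11^1)^2 ≡ 11^2 = 121 ≡ 121 (mod 151)
11^4 = (11^2)^2 ≡ 121^2 = 14641 ≡ 145 (mod 151)
11^7 = 11^4 · 11^2 · 11^1 ≡ 145 · 121 · 11 ≡ 17 (mod 151).

17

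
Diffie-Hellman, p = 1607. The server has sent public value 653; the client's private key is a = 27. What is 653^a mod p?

1270

Shared key K = 653^27 mod 1607.
653^1 ≡ 653 (mod 1607)
653^2 = (653^1)^2 ≡ 653^2 = 426409 ≡ 554 (mod 1607)
653^4 = (653^2)^2 ≡ 554^2 = 306916 ≡ 1586 (mod 1607)
653^8 = (653^4)^2 ≡ 1586^2 = 2515396 ≡ 441 (mod 1607)
653^16 = (653^8)^2 ≡ 441^2 = 194481 ≡ 34 (mod 1607)
653^27 = 653^16 · 653^8 · 653^2 · 653^1 ≡ 34 · 441 · 554 · 653 ≡ 1270 (mod 1607).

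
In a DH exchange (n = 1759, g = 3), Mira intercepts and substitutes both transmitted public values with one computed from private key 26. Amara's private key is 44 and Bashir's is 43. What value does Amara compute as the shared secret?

173

Amara receives Mira's public value M = 3^26 mod 1759 instead of the honest one.
3^1 ≡ 3 (mod 1759)
3^2 = (3^1)^2 ≡ 3^2 = 9 ≡ 9 (mod 1759)
3^4 = (3^2)^2 ≡ 9^2 = 81 ≡ 81 (mod 1759)
3^8 = (3^4)^2 ≡ 81^2 = 6561 ≡ 1284 (mod 1759)
3^16 = (3^8)^2 ≡ 1284^2 = 1648656 ≡ 473 (mod 1759)
3^26 = 3^16 · 3^8 · 3^2 ≡ 473 · 1284 · 9 ≡ 775 (mod 1759).
So M = 775. Amara computes K = M^44 mod 1759.
775^1 ≡ 775 (mod 1759)
775^2 = (775^1)^2 ≡ 775^2 = 600625 ≡ 806 (mod 1759)
775^4 = (775^2)^2 ≡ 806^2 = 649636 ≡ 565 (mod 1759)
775^8 = (775^4)^2 ≡ 565^2 = 319225 ≡ 846 (mod 1759)
775^16 = (775^8)^2 ≡ 846^2 = 715716 ≡ 1562 (mod 1759)
775^32 = (775^16)^2 ≡ 1562^2 = 2439844 ≡ 111 (mod 1759)
775^44 = 775^32 · 775^8 · 775^4 ≡ 111 · 846 · 565 ≡ 173 (mod 1759).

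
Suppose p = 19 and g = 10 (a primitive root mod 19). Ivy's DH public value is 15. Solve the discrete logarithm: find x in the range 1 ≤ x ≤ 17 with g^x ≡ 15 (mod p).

7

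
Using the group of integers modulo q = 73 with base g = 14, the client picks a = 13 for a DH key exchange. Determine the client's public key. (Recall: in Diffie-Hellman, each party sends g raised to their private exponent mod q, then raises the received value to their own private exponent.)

34

Public value = 14^13 mod 73.
14^1 ≡ 14 (mod 73)
14^2 = (14^1)^2 ≡ 14^2 = 196 ≡ 50 (mod 73)
14^4 = (14^2)^2 ≡ 50^2 = 2500 ≡ 18 (mod 73)
14^8 = (14^4)^2 ≡ 18^2 = 324 ≡ 32 (mod 73)
14^13 = 14^8 · 14^4 · 14^1 ≡ 32 · 18 · 14 ≡ 34 (mod 73).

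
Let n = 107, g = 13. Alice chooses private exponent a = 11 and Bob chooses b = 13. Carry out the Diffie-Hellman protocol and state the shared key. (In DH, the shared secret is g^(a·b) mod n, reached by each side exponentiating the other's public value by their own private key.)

25

Bob sends B = g^b mod n = 13^13 mod 107.
13^1 ≡ 13 (mod 107)
13^2 = (13^1)^2 ≡ 13^2 = 169 ≡ 62 (mod 107)
13^4 = (13^2)^2 ≡ 62^2 = 3844 ≡ 99 (mod 107)
13^8 = (13^4)^2 ≡ 99^2 = 9801 ≡ 64 (mod 107)
13^13 = 13^8 · 13^4 · 13^1 ≡ 64 · 99 · 13 ≡ 85 (mod 107).
So B = 85. Alice then computes K = B^a mod n = 85^11 mod 107.
85^1 ≡ 85 (mod 107)
85^2 = (85^1)^2 ≡ 85^2 = 7225 ≡ 56 (mod 107)
85^4 = (85^2)^2 ≡ 56^2 = 3136 ≡ 33 (mod 107)
85^8 = (85^4)^2 ≡ 33^2 = 1089 ≡ 19 (mod 107)
85^11 = 85^8 · 85^2 · 85^1 ≡ 19 · 56 · 85 ≡ 25 (mod 107).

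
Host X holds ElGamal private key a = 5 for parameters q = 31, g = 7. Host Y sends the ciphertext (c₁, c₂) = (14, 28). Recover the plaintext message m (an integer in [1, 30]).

18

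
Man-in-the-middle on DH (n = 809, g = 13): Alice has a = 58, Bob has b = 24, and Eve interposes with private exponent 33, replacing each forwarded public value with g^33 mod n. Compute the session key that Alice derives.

460

Alice receives Eve's public value M = 13^33 mod 809 instead of the honest one.
13^1 ≡ 13 (mod 809)
13^2 = (13^1)^2 ≡ 13^2 = 169 ≡ 169 (mod 809)
13^4 = (13^2)^2 ≡ 169^2 = 28561 ≡ 246 (mod 809)
13^8 = (13^4)^2 ≡ 246^2 = 60516 ≡ 650 (mod 809)
13^16 = (13^8)^2 ≡ 650^2 = 422500 ≡ 202 (mod 809)
13^32 = (13^16)^2 ≡ 202^2 = 40804 ≡ 354 (mod 809)
13^33 = 13^32 · 13^1 ≡ 354 · 13 ≡ 557 (mod 809).
So M = 557. Alice computes K = M^58 mod 809.
557^1 ≡ 557 (mod 809)
557^2 = (557^1)^2 ≡ 557^2 = 310249 ≡ 402 (mod 809)
557^4 = (557^2)^2 ≡ 402^2 = 161604 ≡ 613 (mod 809)
557^8 = (557^4)^2 ≡ 613^2 = 375769 ≡ 393 (mod 809)
557^16 = (557^8)^2 ≡ 393^2 = 154449 ≡ 739 (mod 809)
557^32 = (557^16)^2 ≡ 739^2 = 546121 ≡ 46 (mod 809)
557^58 = 557^32 · 557^16 · 557^8 · 557^2 ≡ 46 · 739 · 393 · 402 ≡ 460 (mod 809).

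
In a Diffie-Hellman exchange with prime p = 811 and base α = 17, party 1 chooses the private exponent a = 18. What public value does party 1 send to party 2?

Public value = 17^18 mod 811.
17^1 ≡ 17 (mod 811)
17^2 = (17^1)^2 ≡ 17^2 = 289 ≡ 289 (mod 811)
17^4 = (17^2)^2 ≡ 289^2 = 83521 ≡ 799 (mod 811)
17^8 = (17^4)^2 ≡ 799^2 = 638401 ≡ 144 (mod 811)
17^16 = (17^8)^2 ≡ 144^2 = 20736 ≡ 461 (mod 811)
17^18 = 17^16 · 17^2 ≡ 461 · 289 ≡ 225 (mod 811).

225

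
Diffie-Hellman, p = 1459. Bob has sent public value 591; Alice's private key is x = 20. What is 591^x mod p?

Shared key K = 591^20 mod 1459.
591^1 ≡ 591 (mod 1459)
591^2 = (591^1)^2 ≡ 591^2 = 349281 ≡ 580 (mod 1459)
591^4 = (591^2)^2 ≡ 580^2 = 336400 ≡ 830 (mod 1459)
591^8 = (591^4)^2 ≡ 830^2 = 688900 ≡ 252 (mod 1459)
591^16 = (591^8)^2 ≡ 252^2 = 63504 ≡ 767 (mod 1459)
591^20 = 591^16 · 591^4 ≡ 767 · 830 ≡ 486 (mod 1459).

486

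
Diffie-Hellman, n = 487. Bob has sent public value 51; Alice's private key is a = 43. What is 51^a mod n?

19

Shared key K = 51^43 mod 487.
51^1 ≡ 51 (mod 487)
51^2 = (51^1)^2 ≡ 51^2 = 2601 ≡ 166 (mod 487)
51^4 = (51^2)^2 ≡ 166^2 = 27556 ≡ 284 (mod 487)
51^8 = (51^4)^2 ≡ 284^2 = 80656 ≡ 301 (mod 487)
51^16 = (51^8)^2 ≡ 301^2 = 90601 ≡ 19 (mod 487)
51^32 = (51^16)^2 ≡ 19^2 = 361 ≡ 361 (mod 487)
51^43 = 51^32 · 51^8 · 51^2 · 51^1 ≡ 361 · 301 · 166 · 51 ≡ 19 (mod 487).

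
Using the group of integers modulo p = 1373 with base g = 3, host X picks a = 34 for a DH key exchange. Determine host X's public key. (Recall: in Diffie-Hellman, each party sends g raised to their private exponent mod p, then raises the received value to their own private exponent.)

1366

Public value = 3^34 (mod 1373).
3^1 ≡ 3 (mod 1373)
3^2 = (3^1)^2 ≡ 3^2 = 9 ≡ 9 (mod 1373)
3^4 = (3^2)^2 ≡ 9^2 = 81 ≡ 81 (mod 1373)
3^8 = (3^4)^2 ≡ 81^2 = 6561 ≡ 1069 (mod 1373)
3^16 = (3^8)^2 ≡ 1069^2 = 1142761 ≡ 425 (mod 1373)
3^32 = (3^16)^2 ≡ 425^2 = 180625 ≡ 762 (mod 1373)
3^34 = 3^32 · 3^2 ≡ 762 · 9 ≡ 1366 (mod 1373).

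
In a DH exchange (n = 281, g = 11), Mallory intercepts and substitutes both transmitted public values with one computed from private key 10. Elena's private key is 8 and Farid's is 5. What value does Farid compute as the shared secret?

157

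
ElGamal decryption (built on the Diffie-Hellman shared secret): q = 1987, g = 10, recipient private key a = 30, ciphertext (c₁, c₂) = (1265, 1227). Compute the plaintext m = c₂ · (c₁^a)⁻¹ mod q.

Shared mask s = c₁^a mod q = 1265^30 mod 1987.
1265^1 ≡ 1265 (mod 1987)
1265^2 = (1265^1)^2 ≡ 1265^2 = 1600225 ≡ 690 (mod 1987)
1265^4 = (1265^2)^2 ≡ 690^2 = 476100 ≡ 1207 (mod 1987)
1265^8 = (1265^4)^2 ≡ 1207^2 = 1456849 ≡ 378 (mod 1987)
1265^16 = (1265^8)^2 ≡ 378^2 = 142884 ≡ 1807 (mod 1987)
1265^30 = 1265^16 · 1265^8 · 1265^4 · 1265^2 ≡ 1807 · 378 · 1207 · 690 ≡ 1602 (mod 1987).
So s = 1602; s⁻¹ ≡ 609 (mod 1987).
m = c₂ · s⁻¹ mod 1987 = 1227 · 609 mod 1987 = 131.

131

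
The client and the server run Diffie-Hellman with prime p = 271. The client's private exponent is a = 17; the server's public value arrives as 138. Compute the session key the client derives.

36

Shared key K = 138^17 mod 271.
138^1 ≡ 138 (mod 271)
138^2 = (138^1)^2 ≡ 138^2 = 19044 ≡ 74 (mod 271)
138^4 = (138^2)^2 ≡ 74^2 = 5476 ≡ 56 (mod 271)
138^8 = (138^4)^2 ≡ 56^2 = 3136 ≡ 155 (mod 271)
138^16 = (138^8)^2 ≡ 155^2 = 24025 ≡ 177 (mod 271)
138^17 = 138^16 · 138^1 ≡ 177 · 138 ≡ 36 (mod 271).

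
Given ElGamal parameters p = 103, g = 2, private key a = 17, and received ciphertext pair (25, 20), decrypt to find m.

Shared mask s = c₁^a mod p = 25^17 mod 103.
25^1 ≡ 25 (mod 103)
25^2 = (25^1)^2 ≡ 25^2 = 625 ≡ 7 (mod 103)
25^4 = (25^2)^2 ≡ 7^2 = 49 ≡ 49 (mod 103)
25^8 = (25^4)^2 ≡ 49^2 = 2401 ≡ 32 (mod 103)
25^16 = (25^8)^2 ≡ 32^2 = 1024 ≡ 97 (mod 103)
25^17 = 25^16 · 25^1 ≡ 97 · 25 ≡ 56 (mod 103).
So s = 56; s⁻¹ ≡ 46 (mod 103).
m = c₂ · s⁻¹ mod 103 = 20 · 46 mod 103 = 96.

96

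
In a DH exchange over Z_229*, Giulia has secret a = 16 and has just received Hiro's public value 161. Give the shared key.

Shared key K = 161^16 mod 229.
161^1 ≡ 161 (mod 229)
161^2 = (161^1)^2 ≡ 161^2 = 25921 ≡ 44 (mod 229)
161^4 = (161^2)^2 ≡ 44^2 = 1936 ≡ 104 (mod 229)
161^8 = (161^4)^2 ≡ 104^2 = 10816 ≡ 53 (mod 229)
161^16 = (161^8)^2 ≡ 53^2 = 2809 ≡ 61 (mod 229)

61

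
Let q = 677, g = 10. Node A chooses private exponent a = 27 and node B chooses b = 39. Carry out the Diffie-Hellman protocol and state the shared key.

Node B sends B = g^b mod q = 10^39 mod 677.
10^1 ≡ 10 (mod 677)
10^2 = (10^1)^2 ≡ 10^2 = 100 ≡ 100 (mod 677)
10^4 = (10^2)^2 ≡ 100^2 = 10000 ≡ 522 (mod 677)
10^8 = (10^4)^2 ≡ 522^2 = 272484 ≡ 330 (mod 677)
10^16 = (10^8)^2 ≡ 330^2 = 108900 ≡ 580 (mod 677)
10^32 = (10^16)^2 ≡ 580^2 = 336400 ≡ 608 (mod 677)
10^39 = 10^32 · 10^4 · 10^2 · 10^1 ≡ 608 · 522 · 100 · 10 ≡ 431 (mod 677).
So B = 431. Node A then computes K = B^a mod q = 431^27 mod 677.
431^1 ≡ 431 (mod 677)
431^2 = (431^1)^2 ≡ 431^2 = 185761 ≡ 263 (mod 677)
431^4 = (431^2)^2 ≡ 263^2 = 69169 ≡ 115 (mod 677)
431^8 = (431^4)^2 ≡ 115^2 = 13225 ≡ 362 (mod 677)
431^16 = (431^8)^2 ≡ 362^2 = 131044 ≡ 383 (mod 677)
431^27 = 431^16 · 431^8 · 431^2 · 431^1 ≡ 383 · 362 · 263 · 431 ≡ 431 (mod 677).

431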